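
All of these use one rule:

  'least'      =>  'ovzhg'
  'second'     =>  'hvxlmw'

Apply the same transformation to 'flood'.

Each letter is replaced by its mirror in the alphabet: a↔z, b↔y, c↔x, and so on (the Atbash cipher).
Applying it to flood: f↔u, l↔o, o↔l, o↔l, d↔w.

uollw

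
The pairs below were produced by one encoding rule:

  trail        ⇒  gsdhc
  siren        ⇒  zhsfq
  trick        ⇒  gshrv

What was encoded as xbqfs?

t(19)→g(6) and r(17)→s(18) fit y≡7x+3 (mod 26); the inverse of 7 mod 26 is 15. Treating letters as 0–25, the rule is x ↦ 7x + 3 (mod 26).
Undoing it on xbqfs: x(23)→15·(23−3)≡14=o; b(1)→15·(1−3)≡22=w; q(16)→15·(16−3)≡13=n; f(5)→15·(5−3)≡4=e; s(18)→15·(18−3)≡17=r (all mod 26).

owner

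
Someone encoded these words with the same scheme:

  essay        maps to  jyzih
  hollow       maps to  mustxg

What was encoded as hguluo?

candle

In essay: e→j is +5, s→y is +6, s→z is +7, a→i is +8 — the shift increases by 1 each position. Letter i (0-indexed) is shifted by i+5, so successive shifts are 5, 6, 7, ….
Undoing it on hguluo: h−5=c, g−6=a, u−7=n, l−8=d, u−9=l, o−10=e.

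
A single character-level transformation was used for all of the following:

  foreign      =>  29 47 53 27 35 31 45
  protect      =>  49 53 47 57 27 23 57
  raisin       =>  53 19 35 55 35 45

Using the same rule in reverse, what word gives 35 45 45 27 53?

f(#6)→29 and o(#15)→47: differences scale by 2, so n = 2·pos + 17. The formula is n = 2×(alphabet index, a=1) + 17.
Undoing it on 35 45 45 27 53: 35→(35−17)÷2=9=i, 45→(45−17)÷2=14=n, 45→(45−17)÷2=14=n, 27→(27−17)÷2=5=e, 53→(53−17)÷2=18=r.

inner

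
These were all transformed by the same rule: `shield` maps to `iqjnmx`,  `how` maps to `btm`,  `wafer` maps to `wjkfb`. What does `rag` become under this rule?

lfw

Read the word backwards and shift each letter +5.
For rag: reverse → gar; then shift: g+5=l, a+5=f, r+5=w.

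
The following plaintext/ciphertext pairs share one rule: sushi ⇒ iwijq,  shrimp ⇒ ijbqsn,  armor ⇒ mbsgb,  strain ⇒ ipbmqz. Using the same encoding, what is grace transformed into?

cbmao

s(18)→i(8) and u(20)→w(22) fit y≡7x+12 (mod 26); the inverse of 7 mod 26 is 15. Each letter's alphabet position (a=0..z=25) is mapped through 7·x+12 mod 26 — an affine cipher.
For grace: g(6)→7·6+12≡2=c; r(17)→7·17+12≡1=b; a(0)→7·0+12≡12=m; c(2)→7·2+12≡0=a; e(4)→7·4+12≡14=o (all mod 26).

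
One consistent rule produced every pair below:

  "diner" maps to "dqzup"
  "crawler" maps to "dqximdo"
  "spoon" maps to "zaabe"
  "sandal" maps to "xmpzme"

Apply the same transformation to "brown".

ziadn

The output letters match the input read backwards, each shifted +12: diner reversed is renid. Two steps: reverse the string, then apply a Caesar shift of +12.
For brown: reverse → nworb; then shift: n+12=z, w+12=i, o+12=a, r+12=d, b+12=n.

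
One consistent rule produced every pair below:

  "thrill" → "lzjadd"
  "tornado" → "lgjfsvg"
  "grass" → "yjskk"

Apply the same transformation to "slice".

Compare letters: t→l is +18, h→z is +18, r→j is +18 — a constant shift. Each letter is shifted forward by 18 in the alphabet (a Caesar shift of +18).
On slice: s+18=k, l+18=d, i+18=a, c+18=u, e+18=w.

kdauw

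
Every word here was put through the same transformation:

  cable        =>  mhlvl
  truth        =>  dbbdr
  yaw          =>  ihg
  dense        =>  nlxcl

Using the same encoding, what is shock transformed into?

crvmu

The shift depends on letter class: consonant c→m is +10, but vowel a→h is +7. Two shifts are in play — +7 for a/e/i/o/u, +10 for every other letter.
For shock: s(cons)+10=c, h(cons)+10=r, o(vowel)+7=v, c(cons)+10=m, k(cons)+10=u.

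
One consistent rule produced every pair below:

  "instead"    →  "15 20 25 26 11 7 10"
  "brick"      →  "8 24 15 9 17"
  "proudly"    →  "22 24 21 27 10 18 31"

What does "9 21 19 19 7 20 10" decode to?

The number is (letter's place in the alphabet, a=1) + 6.
Decoding 9 21 19 19 7 20 10: 9→(9−6)÷1=3=c, 21→(21−6)÷1=15=o, 19→(19−6)÷1=13=m, 19→(19−6)÷1=13=m, 7→(7−6)÷1=1=a, 20→(20−6)÷1=14=n, 10→(10−6)÷1=4=d.

command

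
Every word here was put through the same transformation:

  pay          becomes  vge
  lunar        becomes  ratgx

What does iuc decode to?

Compare letters: p→v is +6, a→g is +6, y→e is +6 — a constant shift. Every letter moves 6 places later in the alphabet, wrapping around z→a.
Reversing it on iuc: i−6=c, u−6=o, c−6=w.

cow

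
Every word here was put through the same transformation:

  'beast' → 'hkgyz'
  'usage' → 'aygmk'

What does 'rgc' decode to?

Compare letters: b→h is +6, e→k is +6, a→g is +6 — a constant shift. Every letter moves 6 places later in the alphabet, wrapping around z→a.
Reversing it on rgc: r−6=l, g−6=a, c−6=w.

law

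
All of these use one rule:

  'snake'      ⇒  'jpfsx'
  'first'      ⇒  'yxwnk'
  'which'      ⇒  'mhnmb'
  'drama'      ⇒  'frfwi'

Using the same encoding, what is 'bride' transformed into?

jinwg

The output letters match the input read backwards, each shifted +5: snake reversed is ekans. The word is reversed, then every letter is shifted forward by 5.
On bride: reverse → edirb; then shift: e+5=j, d+5=i, i+5=n, r+5=w, b+5=g.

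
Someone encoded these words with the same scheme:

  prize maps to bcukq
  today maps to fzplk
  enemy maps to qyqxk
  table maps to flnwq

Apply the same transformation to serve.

epdgq

The shifts repeat in a cycle of length 2: positions 0,1,… shift by +12, +11, then the pattern repeats.
For serve: s+12=e, e+11=p, r+12=d, v+11=g, e+12=q.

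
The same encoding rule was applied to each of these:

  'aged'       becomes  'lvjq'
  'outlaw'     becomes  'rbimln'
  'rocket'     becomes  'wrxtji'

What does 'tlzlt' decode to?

kayak

a(0)→l(11) and g(6)→v(21) fit y≡19x+11 (mod 26); the inverse of 19 mod 26 is 11. This is an affine cipher: with a=0,…,z=25, each position x becomes (19x+11) mod 26.
Undoing it on tlzlt: t(19)→11·(19−11)≡10=k; l(11)→11·(11−11)≡0=a; z(25)→11·(25−11)≡24=y; l(11)→11·(11−11)≡0=a; t(19)→11·(19−11)≡10=k (all mod 26).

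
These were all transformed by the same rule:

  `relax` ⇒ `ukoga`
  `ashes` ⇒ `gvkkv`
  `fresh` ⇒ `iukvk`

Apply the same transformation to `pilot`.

soouw

The rule splits by letter class: vowels +6, consonants +3.
For pilot: p(cons)+3=s, i(vowel)+6=o, l(cons)+3=o, o(vowel)+6=u, t(cons)+3=w.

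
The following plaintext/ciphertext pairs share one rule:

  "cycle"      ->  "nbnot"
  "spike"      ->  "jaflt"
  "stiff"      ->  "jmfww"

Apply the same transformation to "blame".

Treating letters as 0–25, the rule is x ↦ 3x + 7 (mod 26).
Applying it to blame: b(1)→3·1+7≡10=k; l(11)→3·11+7≡14=o; a(0)→3·0+7≡7=h; m(12)→3·12+7≡17=r; e(4)→3·4+7≡19=t (all mod 26).

kohrt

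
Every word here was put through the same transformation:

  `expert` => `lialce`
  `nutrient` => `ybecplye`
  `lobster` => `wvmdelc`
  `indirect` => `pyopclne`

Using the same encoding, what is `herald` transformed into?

The shift depends on letter class: consonant x→i is +11, but vowel e→l is +7. The rule splits by letter class: vowels +7, consonants +11.
On herald: h(cons)+11=s, e(vowel)+7=l, r(cons)+11=c, a(vowel)+7=h, l(cons)+11=w, d(cons)+11=o.

slchwo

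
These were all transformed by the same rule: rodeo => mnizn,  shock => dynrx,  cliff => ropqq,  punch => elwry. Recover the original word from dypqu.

shift

Each letter's alphabet position (a=0..z=25) is mapped through 17·x+9 mod 26 — an affine cipher.
Decoding dypqu: d(3)→23·(3−9)≡18=s; y(24)→23·(24−9)≡7=h; p(15)→23·(15−9)≡8=i; q(16)→23·(16−9)≡5=f; u(20)→23·(20−9)≡19=t (all mod 26).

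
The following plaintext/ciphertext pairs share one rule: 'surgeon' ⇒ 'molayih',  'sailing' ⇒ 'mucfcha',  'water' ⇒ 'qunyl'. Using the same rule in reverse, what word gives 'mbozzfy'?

shuffle

Compare letters: s→m is +20, u→o is +20, r→l is +20 — a constant shift. Every letter moves 20 places later in the alphabet, wrapping around z→a.
Undoing it on mbozzfy: m−20=s, b−20=h, o−20=u, z−20=f, z−20=f, f−20=l, y−20=e.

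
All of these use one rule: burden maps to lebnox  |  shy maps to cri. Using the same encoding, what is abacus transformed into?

klkmec

Compare letters: b→l is +10, u→e is +10, r→b is +10 — a constant shift. Every letter moves 10 places later in the alphabet, wrapping around z→a.
For abacus: a+10=k, b+10=l, a+10=k, c+10=m, u+10=e, s+10=c.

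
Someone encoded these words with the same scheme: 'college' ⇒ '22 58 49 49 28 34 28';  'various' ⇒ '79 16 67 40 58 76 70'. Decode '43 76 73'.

jut

With a=1..z=26, the number is 3·pos + 13.
Undoing it on 43 76 73: 43→(43−13)÷3=10=j, 76→(76−13)÷3=21=u, 73→(73−13)÷3=20=t.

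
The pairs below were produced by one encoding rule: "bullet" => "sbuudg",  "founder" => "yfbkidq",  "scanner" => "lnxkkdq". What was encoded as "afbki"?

b(1)→s(18) and u(20)→b(1) fit y≡21x+23 (mod 26); the inverse of 21 mod 26 is 5. Treating letters as 0–25, the rule is x ↦ 21x + 23 (mod 26).
Undoing it on afbki: a(0)→5·(0−23)≡15=p; f(5)→5·(5−23)≡14=o; b(1)→5·(1−23)≡20=u; k(10)→5·(10−23)≡13=n; i(8)→5·(8−23)≡3=d (all mod 26).

pound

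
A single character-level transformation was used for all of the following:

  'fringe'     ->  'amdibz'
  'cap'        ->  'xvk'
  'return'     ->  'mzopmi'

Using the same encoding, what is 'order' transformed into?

Compare letters: f→a is +21, r→m is +21, i→d is +21 — a constant shift. Every letter moves 21 places later in the alphabet, wrapping around z→a.
For order: o+21=j, r+21=m, d+21=y, e+21=z, r+21=m.

jmyzm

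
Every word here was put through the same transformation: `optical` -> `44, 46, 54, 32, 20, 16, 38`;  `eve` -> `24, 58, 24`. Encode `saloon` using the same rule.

Each letter becomes 2×(its alphabet position, a=1..z=26) + 14.
For saloon: s=19→52, a=1→16, l=12→38, o=15→44, o=15→44, n=14→42.

52, 16, 38, 44, 44, 42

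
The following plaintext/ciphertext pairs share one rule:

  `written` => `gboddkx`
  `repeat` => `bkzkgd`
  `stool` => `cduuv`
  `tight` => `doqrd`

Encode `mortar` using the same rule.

The shift depends on letter class: consonant w→g is +10, but vowel i→o is +6. The rule splits by letter class: vowels +6, consonants +10.
For mortar: m(cons)+10=w, o(vowel)+6=u, r(cons)+10=b, t(cons)+10=d, a(vowel)+6=g, r(cons)+10=b.

wubdgb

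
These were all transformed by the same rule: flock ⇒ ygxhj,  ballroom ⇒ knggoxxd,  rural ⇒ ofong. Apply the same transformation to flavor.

ygncxo

f(5)→y(24) and l(11)→g(6) fit y≡23x+13 (mod 26); the inverse of 23 mod 26 is 17. This is an affine cipher: with a=0,…,z=25, each position x becomes (23x+13) mod 26.
On flavor: f(5)→23·5+13≡24=y; l(11)→23·11+13≡6=g; a(0)→23·0+13≡13=n; v(21)→23·21+13≡2=c; o(14)→23·14+13≡23=x; r(17)→23·17+13≡14=o (all mod 26).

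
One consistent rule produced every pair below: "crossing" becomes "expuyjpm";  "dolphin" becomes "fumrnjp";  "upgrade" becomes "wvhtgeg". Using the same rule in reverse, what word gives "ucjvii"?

switch

Shifts by position in crossing: pos 0: c→e (+2), pos 1: r→x (+6), pos 2: o→p (+1), pos 3: s→u (+2), pos 4: s→y (+6), pos 5: i→j (+1) — repeating every 3. It's a Vigenère-style cipher with numeric key [2,6,1]: position i shifts by key[i mod 3].
Decoding ucjvii: u−2=s, c−6=w, j−1=i, v−2=t, i−6=c, i−1=h.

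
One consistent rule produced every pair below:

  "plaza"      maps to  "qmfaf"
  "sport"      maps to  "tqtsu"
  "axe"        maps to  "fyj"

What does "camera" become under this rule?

dfnjsf

The shift depends on letter class: consonant p→q is +1, but vowel a→f is +5. Two shifts are in play — +5 for a/e/i/o/u, +1 for every other letter.
On camera: c(cons)+1=d, a(vowel)+5=f, m(cons)+1=n, e(vowel)+5=j, r(cons)+1=s, a(vowel)+5=f.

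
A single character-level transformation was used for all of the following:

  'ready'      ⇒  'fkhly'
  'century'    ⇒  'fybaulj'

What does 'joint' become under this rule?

aupvq

The output letters match the input read backwards, each shifted +7: ready reversed is ydaer. Two steps: reverse the string, then apply a Caesar shift of +7.
Applying it to joint: reverse → tnioj; then shift: t+7=a, n+7=u, i+7=p, o+7=v, j+7=q.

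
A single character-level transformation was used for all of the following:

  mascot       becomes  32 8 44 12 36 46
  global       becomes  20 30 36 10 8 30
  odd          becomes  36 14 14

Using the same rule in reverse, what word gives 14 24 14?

m(#13)→32 and a(#1)→8: differences scale by 2, so n = 2·pos + 6. Each letter becomes 2×(its alphabet position, a=1..z=26) + 6.
Reversing it on 14 24 14: 14→(14−6)÷2=4=d, 24→(24−6)÷2=9=i, 14→(14−6)÷2=4=d.

did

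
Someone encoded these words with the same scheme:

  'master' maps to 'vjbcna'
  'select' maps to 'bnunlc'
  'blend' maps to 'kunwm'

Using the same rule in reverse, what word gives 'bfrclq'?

switch

Compare letters: m→v is +9, a→j is +9, s→b is +9 — a constant shift. Every letter moves 9 places later in the alphabet, wrapping around z→a.
Decoding bfrclq: b−9=s, f−9=w, r−9=i, c−9=t, l−9=c, q−9=h.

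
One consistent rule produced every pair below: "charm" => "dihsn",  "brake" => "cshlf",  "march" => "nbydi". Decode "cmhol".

Shifts by position in charm: pos 0: c→d (+1), pos 1: h→i (+1), pos 2: a→h (+7), pos 3: r→s (+1), pos 4: m→n (+1) — repeating every 3. The shifts repeat in a cycle of length 3: positions 0,1,… shift by +1, +1, +7, then the pattern repeats.
Undoing it on cmhol: c−1=b, m−1=l, h−7=a, o−1=n, l−1=k.

blank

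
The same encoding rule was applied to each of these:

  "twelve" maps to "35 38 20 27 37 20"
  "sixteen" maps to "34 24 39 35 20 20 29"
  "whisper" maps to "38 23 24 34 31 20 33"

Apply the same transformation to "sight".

The number is (letter's place in the alphabet, a=1) + 15.
Applying it to sight: s=19→34, i=9→24, g=7→22, h=8→23, t=20→35.

34 24 22 23 35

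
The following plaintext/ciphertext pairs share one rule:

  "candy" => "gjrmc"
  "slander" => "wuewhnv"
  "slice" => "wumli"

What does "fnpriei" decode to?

believe

A repeating key of period 2 is used — shifts +4, +9 over and over.
Reversing it on fnpriei: f−4=b, n−9=e, p−4=l, r−9=i, i−4=e, e−9=v, i−4=e.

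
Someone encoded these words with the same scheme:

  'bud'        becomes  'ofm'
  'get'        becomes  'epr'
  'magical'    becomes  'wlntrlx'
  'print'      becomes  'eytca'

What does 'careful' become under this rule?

The output letters match the input read backwards, each shifted +11: bud reversed is dub. The word is reversed, then every letter is shifted forward by 11.
Applying it to careful: reverse → luferac; then shift: l+11=w, u+11=f, f+11=q, e+11=p, r+11=c, a+11=l, c+11=n.

wfqpcln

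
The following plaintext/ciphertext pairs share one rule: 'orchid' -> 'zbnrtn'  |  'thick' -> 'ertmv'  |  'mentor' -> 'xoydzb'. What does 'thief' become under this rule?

ertoq

Shifts by position in orchid: pos 0: o→z (+11), pos 1: r→b (+10), pos 2: c→n (+11), pos 3: h→r (+10) — repeating every 2. It's a Vigenère-style cipher with numeric key [11,10]: position i shifts by key[i mod 2].
Applying it to thief: t+11=e, h+10=r, i+11=t, e+10=o, f+11=q.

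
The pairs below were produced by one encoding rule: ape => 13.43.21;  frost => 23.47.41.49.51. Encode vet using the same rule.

55.21.51

a(#1)→13 and p(#16)→43: differences scale by 2, so n = 2·pos + 11. With a=1..z=26, the number is 2·pos + 11.
For vet: v=22→55, e=5→21, t=20→51.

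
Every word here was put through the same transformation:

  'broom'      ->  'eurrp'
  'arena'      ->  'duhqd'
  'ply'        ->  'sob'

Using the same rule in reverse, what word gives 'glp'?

Compare letters: b→e is +3, r→u is +3, o→r is +3 — a constant shift. Every letter moves 3 places later in the alphabet, wrapping around z→a.
Reversing it on glp: g−3=d, l−3=i, p−3=m.

dim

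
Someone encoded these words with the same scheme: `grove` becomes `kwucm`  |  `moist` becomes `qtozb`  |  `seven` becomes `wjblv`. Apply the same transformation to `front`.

In grove: g→k is +4, r→w is +5, o→u is +6, v→c is +7 — the shift increases by 1 each position. Letter i (0-indexed) is shifted by i+4, so successive shifts are 4, 5, 6, ….
Applying it to front: f+4=j, r+5=w, o+6=u, n+7=u, t+8=b.

jwuub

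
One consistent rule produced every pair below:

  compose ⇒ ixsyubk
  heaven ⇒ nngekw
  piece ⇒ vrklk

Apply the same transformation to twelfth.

The shifts repeat in a cycle of length 2: positions 0,1,… shift by +6, +9, then the pattern repeats.
For twelfth: t+6=z, w+9=f, e+6=k, l+9=u, f+6=l, t+9=c, h+6=n.

zfkulcn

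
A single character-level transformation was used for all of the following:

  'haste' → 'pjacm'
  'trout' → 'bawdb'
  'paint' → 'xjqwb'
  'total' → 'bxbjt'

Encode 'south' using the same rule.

Shifts by position in haste: pos 0: h→p (+8), pos 1: a→j (+9), pos 2: s→a (+8), pos 3: t→c (+9) — repeating every 2. A repeating key of period 2 is used — shifts +8, +9 over and over.
On south: s+8=a, o+9=x, u+8=c, t+9=c, h+8=p.

axccp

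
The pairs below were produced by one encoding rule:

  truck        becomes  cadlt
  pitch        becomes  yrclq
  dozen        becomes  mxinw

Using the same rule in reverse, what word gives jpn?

age

Compare letters: t→c is +9, r→a is +9, u→d is +9 — a constant shift. Every letter moves 9 places later in the alphabet, wrapping around z→a.
Decoding jpn: j−9=a, p−9=g, n−9=e.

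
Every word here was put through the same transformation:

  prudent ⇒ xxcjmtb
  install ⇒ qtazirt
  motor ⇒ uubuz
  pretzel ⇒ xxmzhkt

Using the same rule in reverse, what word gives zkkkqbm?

receive

Shifts by position in prudent: pos 0: p→x (+8), pos 1: r→x (+6), pos 2: u→c (+8), pos 3: d→j (+6) — repeating every 2. It's a Vigenère-style cipher with numeric key [8,6]: position i shifts by key[i mod 2].
Decoding zkkkqbm: z−8=r, k−6=e, k−8=c, k−6=e, q−8=i, b−6=v, m−8=e.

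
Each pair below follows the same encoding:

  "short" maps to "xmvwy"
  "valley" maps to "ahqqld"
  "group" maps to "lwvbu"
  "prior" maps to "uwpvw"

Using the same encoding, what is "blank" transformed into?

The shift depends on letter class: consonant s→x is +5, but vowel o→v is +7. Vowels shift forward by 7 and consonants shift forward by 5.
On blank: b(cons)+5=g, l(cons)+5=q, a(vowel)+7=h, n(cons)+5=s, k(cons)+5=p.

gqhsp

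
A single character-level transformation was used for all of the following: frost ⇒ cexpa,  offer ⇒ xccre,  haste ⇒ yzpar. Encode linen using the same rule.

f(5)→c(2) and r(17)→e(4) fit y≡11x+25 (mod 26); the inverse of 11 mod 26 is 19. Each letter's alphabet position (a=0..z=25) is mapped through 11·x+25 mod 26 — an affine cipher.
On linen: l(11)→11·11+25≡16=q; i(8)→11·8+25≡9=j; n(13)→11·13+25≡12=m; e(4)→11·4+25≡17=r; n(13)→11·13+25≡12=m (all mod 26).

qjmrm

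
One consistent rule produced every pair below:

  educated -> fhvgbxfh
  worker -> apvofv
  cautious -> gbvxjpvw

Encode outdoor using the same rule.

pvxhppv

The shift depends on letter class: consonant d→h is +4, but vowel e→f is +1. Two shifts are in play — +1 for a/e/i/o/u, +4 for every other letter.
Applying it to outdoor: o(vowel)+1=p, u(vowel)+1=v, t(cons)+4=x, d(cons)+4=h, o(vowel)+1=p, o(vowel)+1=p, r(cons)+4=v.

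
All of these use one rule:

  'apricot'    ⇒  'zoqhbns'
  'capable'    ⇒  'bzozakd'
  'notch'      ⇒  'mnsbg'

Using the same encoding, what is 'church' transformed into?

bgtqbg

Compare letters: a→z is +25, p→o is +25, r→q is +25 — a constant shift. Every letter moves 25 places later in the alphabet, wrapping around z→a.
Applying it to church: c+25=b, h+25=g, u+25=t, r+25=q, c+25=b, h+25=g.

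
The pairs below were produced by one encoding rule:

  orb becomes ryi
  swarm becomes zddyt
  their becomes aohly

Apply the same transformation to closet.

The shift depends on letter class: consonant r→y is +7, but vowel o→r is +3. The rule splits by letter class: vowels +3, consonants +7.
Applying it to closet: c(cons)+7=j, l(cons)+7=s, o(vowel)+3=r, s(cons)+7=z, e(vowel)+3=h, t(cons)+7=a.

jsrzha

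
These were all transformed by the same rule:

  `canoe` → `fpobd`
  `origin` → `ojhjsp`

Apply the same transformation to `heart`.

The output letters match the input read backwards, each shifted +1: canoe reversed is eonac. Two steps: reverse the string, then apply a Caesar shift of +1.
Applying it to heart: reverse → traeh; then shift: t+1=u, r+1=s, a+1=b, e+1=f, h+1=i.

usbfi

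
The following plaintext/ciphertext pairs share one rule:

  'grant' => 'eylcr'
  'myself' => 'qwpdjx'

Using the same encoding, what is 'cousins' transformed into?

The output letters match the input read backwards, each shifted +11: grant reversed is tnarg. Read the word backwards and shift each letter +11.
On cousins: reverse → snisuoc; then shift: s+11=d, n+11=y, i+11=t, s+11=d, u+11=f, o+11=z, c+11=n.

dytdfzn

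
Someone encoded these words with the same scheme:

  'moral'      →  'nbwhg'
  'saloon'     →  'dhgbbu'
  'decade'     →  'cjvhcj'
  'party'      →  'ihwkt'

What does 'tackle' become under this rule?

m(12)→n(13) and o(14)→b(1) fit y≡7x+7 (mod 26); the inverse of 7 mod 26 is 15. Treating letters as 0–25, the rule is x ↦ 7x + 7 (mod 26).
Applying it to tackle: t(19)→7·19+7≡10=k; a(0)→7·0+7≡7=h; c(2)→7·2+7≡21=v; k(10)→7·10+7≡25=z; l(11)→7·11+7≡6=g; e(4)→7·4+7≡9=j (all mod 26).

khvzgj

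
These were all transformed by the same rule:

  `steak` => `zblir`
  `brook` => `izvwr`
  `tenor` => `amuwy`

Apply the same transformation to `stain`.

Shifts by position in steak: pos 0: s→z (+7), pos 1: t→b (+8), pos 2: e→l (+7), pos 3: a→i (+8) — repeating every 2. A repeating key of period 2 is used — shifts +7, +8 over and over.
On stain: s+7=z, t+8=b, a+7=h, i+8=q, n+7=u.

zbhqu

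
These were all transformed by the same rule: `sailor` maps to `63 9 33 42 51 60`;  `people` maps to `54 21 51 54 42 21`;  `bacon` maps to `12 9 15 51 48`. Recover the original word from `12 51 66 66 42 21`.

s(#19)→63 and a(#1)→9: differences scale by 3, so n = 3·pos + 6. Each letter becomes 3×(its alphabet position, a=1..z=26) + 6.
Undoing it on 12 51 66 66 42 21: 12→(12−6)÷3=2=b, 51→(51−6)÷3=15=o, 66→(66−6)÷3=20=t, 66→(66−6)÷3=20=t, 42→(42−6)÷3=12=l, 21→(21−6)÷3=5=e.

bottle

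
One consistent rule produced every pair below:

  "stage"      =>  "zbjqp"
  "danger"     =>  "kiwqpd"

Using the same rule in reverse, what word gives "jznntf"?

credit

In stage: s→z is +7, t→b is +8, a→j is +9, g→q is +10 — the shift increases by 1 each position. Letter i (0-indexed) is shifted by i+7, so successive shifts are 7, 8, 9, ….
Reversing it on jznntf: j−7=c, z−8=r, n−9=e, n−10=d, t−11=i, f−12=t.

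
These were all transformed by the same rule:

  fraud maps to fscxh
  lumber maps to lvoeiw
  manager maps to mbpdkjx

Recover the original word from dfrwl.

The shift increases by 1 at each position, starting from +0: 0, 1, 2, ….
Reversing it on dfrwl: d−0=d, f−1=e, r−2=p, w−3=t, l−4=h.

depth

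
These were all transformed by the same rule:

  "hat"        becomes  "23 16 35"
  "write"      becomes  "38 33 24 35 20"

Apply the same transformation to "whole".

38 23 30 27 20

Each letter is replaced by its alphabet position (a=1..z=26) + 15.
For whole: w=23→38, h=8→23, o=15→30, l=12→27, e=5→20.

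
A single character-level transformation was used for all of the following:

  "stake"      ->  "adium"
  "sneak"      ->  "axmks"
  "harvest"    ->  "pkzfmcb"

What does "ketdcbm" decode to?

Shifts by position in stake: pos 0: s→a (+8), pos 1: t→d (+10), pos 2: a→i (+8), pos 3: k→u (+10) — repeating every 2. It's a Vigenère-style cipher with numeric key [8,10]: position i shifts by key[i mod 2].
Reversing it on ketdcbm: k−8=c, e−10=u, t−8=l, d−10=t, c−8=u, b−10=r, m−8=e.

culture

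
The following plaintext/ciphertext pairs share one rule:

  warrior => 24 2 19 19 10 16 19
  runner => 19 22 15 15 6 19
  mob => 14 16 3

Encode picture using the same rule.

w is letter #23 and maps to 24: an offset of 1. The number is (letter's place in the alphabet, a=1) + 1.
For picture: p=16→17, i=9→10, c=3→4, t=20→21, u=21→22, r=18→19, e=5→6.

17 10 4 21 22 19 6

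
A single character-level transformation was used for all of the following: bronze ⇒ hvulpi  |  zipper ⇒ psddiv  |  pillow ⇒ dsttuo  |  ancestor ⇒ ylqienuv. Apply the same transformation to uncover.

b(1)→h(7) and r(17)→v(21) fit y≡9x+24 (mod 26); the inverse of 9 mod 26 is 3. Treating letters as 0–25, the rule is x ↦ 9x + 24 (mod 26).
On uncover: u(20)→9·20+24≡22=w; n(13)→9·13+24≡11=l; c(2)→9·2+24≡16=q; o(14)→9·14+24≡20=u; v(21)→9·21+24≡5=f; e(4)→9·4+24≡8=i; r(17)→9·17+24≡21=v (all mod 26).

wlqufiv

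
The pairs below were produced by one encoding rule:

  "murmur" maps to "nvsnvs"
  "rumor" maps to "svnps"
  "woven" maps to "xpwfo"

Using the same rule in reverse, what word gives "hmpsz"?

glory

Compare letters: m→n is +1, u→v is +1, r→s is +1 — a constant shift. It's a constant shift of +1 (ROT1).
Decoding hmpsz: h−1=g, m−1=l, p−1=o, s−1=r, z−1=y.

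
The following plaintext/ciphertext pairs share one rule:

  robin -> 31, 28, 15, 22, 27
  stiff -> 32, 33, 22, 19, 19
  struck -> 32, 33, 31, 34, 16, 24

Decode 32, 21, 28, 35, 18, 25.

shovel

r is letter #18 and maps to 31: an offset of 13. The number is (letter's place in the alphabet, a=1) + 13.
Undoing it on 32, 21, 28, 35, 18, 25: 32→(32−13)÷1=19=s, 21→(21−13)÷1=8=h, 28→(28−13)÷1=15=o, 35→(35−13)÷1=22=v, 18→(18−13)÷1=5=e, 25→(25−13)÷1=12=l.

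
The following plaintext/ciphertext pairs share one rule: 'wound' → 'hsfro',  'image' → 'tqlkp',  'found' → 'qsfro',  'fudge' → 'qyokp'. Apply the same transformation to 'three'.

elcip

The shifts repeat in a cycle of length 2: positions 0,1,… shift by +11, +4, then the pattern repeats.
For three: t+11=e, h+4=l, r+11=c, e+4=i, e+11=p.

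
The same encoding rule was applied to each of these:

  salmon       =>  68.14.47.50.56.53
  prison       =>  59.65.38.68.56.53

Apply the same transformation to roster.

65.56.68.71.26.65

s(#19)→68 and a(#1)→14: differences scale by 3, so n = 3·pos + 11. The formula is n = 3×(alphabet index, a=1) + 11.
On roster: r=18→65, o=15→56, s=19→68, t=20→71, e=5→26, r=18→65.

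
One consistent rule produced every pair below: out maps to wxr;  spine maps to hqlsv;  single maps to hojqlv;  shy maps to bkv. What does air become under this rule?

uld

The output letters match the input read backwards, each shifted +3: out reversed is tuo. Read the word backwards and shift each letter +3.
On air: reverse → ria; then shift: r+3=u, i+3=l, a+3=d.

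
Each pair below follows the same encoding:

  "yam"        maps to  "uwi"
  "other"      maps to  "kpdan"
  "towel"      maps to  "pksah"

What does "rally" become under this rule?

It's a constant shift of +22 (ROT22).
For rally: r+22=n, a+22=w, l+22=h, l+22=h, y+22=u.

nwhhu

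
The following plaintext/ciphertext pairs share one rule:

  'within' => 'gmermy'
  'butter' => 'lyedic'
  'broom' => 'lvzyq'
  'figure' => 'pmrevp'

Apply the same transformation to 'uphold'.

etsypo

Shifts by position in within: pos 0: w→g (+10), pos 1: i→m (+4), pos 2: t→e (+11), pos 3: h→r (+10), pos 4: i→m (+4), pos 5: n→y (+11) — repeating every 3. It's a Vigenère-style cipher with numeric key [10,4,11]: position i shifts by key[i mod 3].
Applying it to uphold: u+10=e, p+4=t, h+11=s, o+10=y, l+4=p, d+11=o.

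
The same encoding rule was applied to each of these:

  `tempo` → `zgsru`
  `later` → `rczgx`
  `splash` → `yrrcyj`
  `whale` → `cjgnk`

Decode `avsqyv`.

utmost

Shifts by position in tempo: pos 0: t→z (+6), pos 1: e→g (+2), pos 2: m→s (+6), pos 3: p→r (+2) — repeating every 2. The shifts repeat in a cycle of length 2: positions 0,1,… shift by +6, +2, then the pattern repeats.
Reversing it on avsqyv: a−6=u, v−2=t, s−6=m, q−2=o, y−6=s, v−2=t.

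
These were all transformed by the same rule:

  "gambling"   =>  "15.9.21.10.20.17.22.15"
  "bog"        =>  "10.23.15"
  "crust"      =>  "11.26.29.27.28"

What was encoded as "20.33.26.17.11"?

lyric

g is letter #7 and maps to 15: an offset of 8. The number is (letter's place in the alphabet, a=1) + 8.
Reversing it on 20.33.26.17.11: 20→(20−8)÷1=12=l, 33→(33−8)÷1=25=y, 26→(26−8)÷1=18=r, 17→(17−8)÷1=9=i, 11→(11−8)÷1=3=c.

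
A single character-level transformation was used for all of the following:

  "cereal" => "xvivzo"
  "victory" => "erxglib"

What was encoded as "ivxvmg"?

Each letter is replaced by its mirror in the alphabet: a↔z, b↔y, c↔x, and so on (the Atbash cipher).
Decoding ivxvmg: i↔r, v↔e, x↔c, v↔e, m↔n, g↔t.

recent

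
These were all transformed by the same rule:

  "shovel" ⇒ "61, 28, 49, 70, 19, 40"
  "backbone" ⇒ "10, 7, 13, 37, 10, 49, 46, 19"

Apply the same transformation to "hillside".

s(#19)→61 and h(#8)→28: differences scale by 3, so n = 3·pos + 4. The formula is n = 3×(alphabet index, a=1) + 4.
For hillside: h=8→28, i=9→31, l=12→40, l=12→40, s=19→61, i=9→31, d=4→16, e=5→19.

28, 31, 40, 40, 61, 31, 16, 19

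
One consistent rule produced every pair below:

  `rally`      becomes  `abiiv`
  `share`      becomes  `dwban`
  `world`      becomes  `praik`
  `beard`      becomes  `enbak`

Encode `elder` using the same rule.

r(17)→a(0) and a(0)→b(1) fit y≡3x+1 (mod 26); the inverse of 3 mod 26 is 9. Treating letters as 0–25, the rule is x ↦ 3x + 1 (mod 26).
On elder: e(4)→3·4+1≡13=n; l(11)→3·11+1≡8=i; d(3)→3·3+1≡10=k; e(4)→3·4+1≡13=n; r(17)→3·17+1≡0=a (all mod 26).

nikna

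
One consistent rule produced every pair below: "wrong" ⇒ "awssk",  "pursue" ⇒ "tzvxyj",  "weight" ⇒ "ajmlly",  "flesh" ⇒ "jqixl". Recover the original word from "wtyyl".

Shifts by position in wrong: pos 0: w→a (+4), pos 1: r→w (+5), pos 2: o→s (+4), pos 3: n→s (+5) — repeating every 2. It's a Vigenère-style cipher with numeric key [4,5]: position i shifts by key[i mod 2].
Undoing it on wtyyl: w−4=s, t−5=o, y−4=u, y−5=t, l−4=h.

south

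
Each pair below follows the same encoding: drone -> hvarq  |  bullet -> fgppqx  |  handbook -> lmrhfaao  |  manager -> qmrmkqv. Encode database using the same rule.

The shift depends on letter class: consonant d→h is +4, but vowel o→a is +12. Two shifts are in play — +12 for a/e/i/o/u, +4 for every other letter.
Applying it to database: d(cons)+4=h, a(vowel)+12=m, t(cons)+4=x, a(vowel)+12=m, b(cons)+4=f, a(vowel)+12=m, s(cons)+4=w, e(vowel)+12=q.

hmxmfmwq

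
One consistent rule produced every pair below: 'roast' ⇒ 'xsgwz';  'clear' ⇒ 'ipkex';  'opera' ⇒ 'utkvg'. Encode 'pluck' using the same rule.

The shifts repeat in a cycle of length 2: positions 0,1,… shift by +6, +4, then the pattern repeats.
For pluck: p+6=v, l+4=p, u+6=a, c+4=g, k+6=q.

vpagq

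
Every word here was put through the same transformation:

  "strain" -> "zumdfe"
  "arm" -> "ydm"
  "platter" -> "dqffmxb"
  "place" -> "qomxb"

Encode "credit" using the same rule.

fupqdo

The output letters match the input read backwards, each shifted +12: strain reversed is niarts. Two steps: reverse the string, then apply a Caesar shift of +12.
On credit: reverse → tiderc; then shift: t+12=f, i+12=u, d+12=p, e+12=q, r+12=d, c+12=o.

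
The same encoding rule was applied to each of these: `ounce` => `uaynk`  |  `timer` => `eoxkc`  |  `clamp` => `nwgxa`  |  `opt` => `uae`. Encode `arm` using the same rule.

The shift depends on letter class: consonant n→y is +11, but vowel o→u is +6. The rule splits by letter class: vowels +6, consonants +11.
On arm: a(vowel)+6=g, r(cons)+11=c, m(cons)+11=x.

gcx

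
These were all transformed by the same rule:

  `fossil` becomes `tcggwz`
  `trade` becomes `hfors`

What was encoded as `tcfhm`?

forty

Each letter is shifted forward by 14 in the alphabet (a Caesar shift of +14).
Reversing it on tcfhm: t−14=f, c−14=o, f−14=r, h−14=t, m−14=y.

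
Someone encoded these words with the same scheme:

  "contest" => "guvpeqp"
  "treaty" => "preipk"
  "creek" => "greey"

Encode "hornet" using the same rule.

This is an affine cipher: with a=0,…,z=25, each position x becomes (25x+8) mod 26.
For hornet: h(7)→25·7+8≡1=b; o(14)→25·14+8≡20=u; r(17)→25·17+8≡17=r; n(13)→25·13+8≡21=v; e(4)→25·4+8≡4=e; t(19)→25·19+8≡15=p (all mod 26).

burvep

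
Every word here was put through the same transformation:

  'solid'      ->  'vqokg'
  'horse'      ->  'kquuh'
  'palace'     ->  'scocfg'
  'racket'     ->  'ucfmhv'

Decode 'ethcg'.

bread

Shifts by position in solid: pos 0: s→v (+3), pos 1: o→q (+2), pos 2: l→o (+3), pos 3: i→k (+2) — repeating every 2. A repeating key of period 2 is used — shifts +3, +2 over and over.
Undoing it on ethcg: e−3=b, t−2=r, h−3=e, c−2=a, g−3=d.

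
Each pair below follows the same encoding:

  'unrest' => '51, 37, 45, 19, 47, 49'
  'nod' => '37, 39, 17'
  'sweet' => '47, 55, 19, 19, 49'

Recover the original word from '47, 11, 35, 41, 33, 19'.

u(#21)→51 and n(#14)→37: differences scale by 2, so n = 2·pos + 9. The formula is n = 2×(alphabet index, a=1) + 9.
Undoing it on 47, 11, 35, 41, 33, 19: 47→(47−9)÷2=19=s, 11→(11−9)÷2=1=a, 35→(35−9)÷2=13=m, 41→(41−9)÷2=16=p, 33→(33−9)÷2=12=l, 19→(19−9)÷2=5=e.

sample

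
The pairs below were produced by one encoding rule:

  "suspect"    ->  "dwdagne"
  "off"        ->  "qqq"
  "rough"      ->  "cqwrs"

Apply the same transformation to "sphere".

The shift depends on letter class: consonant s→d is +11, but vowel u→w is +2. Vowels shift forward by 2 and consonants shift forward by 11.
For sphere: s(cons)+11=d, p(cons)+11=a, h(cons)+11=s, e(vowel)+2=g, r(cons)+11=c, e(vowel)+2=g.

dasgcg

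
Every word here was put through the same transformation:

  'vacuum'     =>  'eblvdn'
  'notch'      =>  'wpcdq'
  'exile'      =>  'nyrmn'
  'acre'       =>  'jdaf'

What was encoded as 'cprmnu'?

toilet

Shifts by position in vacuum: pos 0: v→e (+9), pos 1: a→b (+1), pos 2: c→l (+9), pos 3: u→v (+1) — repeating every 2. A repeating key of period 2 is used — shifts +9, +1 over and over.
Reversing it on cprmnu: c−9=t, p−1=o, r−9=i, m−1=l, n−9=e, u−1=t.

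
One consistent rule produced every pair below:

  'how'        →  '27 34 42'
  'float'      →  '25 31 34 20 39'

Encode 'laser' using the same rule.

h is letter #8 and maps to 27: an offset of 19. Each letter is replaced by its alphabet position (a=1..z=26) + 19.
Applying it to laser: l=12→31, a=1→20, s=19→38, e=5→24, r=18→37.

31 20 38 24 37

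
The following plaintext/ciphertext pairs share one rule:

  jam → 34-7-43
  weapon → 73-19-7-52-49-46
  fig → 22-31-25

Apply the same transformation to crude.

13-58-67-16-19

With a=1..z=26, the number is 3·pos + 4.
For crude: c=3→13, r=18→58, u=21→67, d=4→16, e=5→19.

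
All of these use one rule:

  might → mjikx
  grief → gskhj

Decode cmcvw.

class

In might: m→m is +0, i→j is +1, g→i is +2, h→k is +3 — the shift increases by 1 each position. The shift increases by 1 at each position, starting from +0: 0, 1, 2, ….
Decoding cmcvw: c−0=c, m−1=l, c−2=a, v−3=s, w−4=s.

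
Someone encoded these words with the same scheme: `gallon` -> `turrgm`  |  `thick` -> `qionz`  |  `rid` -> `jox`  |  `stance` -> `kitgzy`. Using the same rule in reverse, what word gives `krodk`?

The output letters match the input read backwards, each shifted +6: gallon reversed is nollag. The word is reversed, then every letter is shifted forward by 6.
Reversing it on krodk: shift back: k−6=e, r−6=l, o−6=i, d−6=x, k−6=e → elixe; then reverse → exile.

exile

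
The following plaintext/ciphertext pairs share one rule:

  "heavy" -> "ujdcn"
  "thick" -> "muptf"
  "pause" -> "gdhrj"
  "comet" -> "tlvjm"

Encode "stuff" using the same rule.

h(7)→u(20) and e(4)→j(9) fit y≡21x+3 (mod 26); the inverse of 21 mod 26 is 5. Treating letters as 0–25, the rule is x ↦ 21x + 3 (mod 26).
Applying it to stuff: s(18)→21·18+3≡17=r; t(19)→21·19+3≡12=m; u(20)→21·20+3≡7=h; f(5)→21·5+3≡4=e; f(5)→21·5+3≡4=e (all mod 26).

rmhee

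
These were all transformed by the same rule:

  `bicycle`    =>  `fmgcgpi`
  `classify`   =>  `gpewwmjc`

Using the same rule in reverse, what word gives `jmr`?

Every letter moves 4 places later in the alphabet, wrapping around z→a.
Undoing it on jmr: j−4=f, m−4=i, r−4=n.

fin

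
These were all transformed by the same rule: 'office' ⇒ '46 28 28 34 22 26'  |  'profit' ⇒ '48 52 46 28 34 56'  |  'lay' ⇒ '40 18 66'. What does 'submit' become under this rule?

o(#15)→46 and f(#6)→28: differences scale by 2, so n = 2·pos + 16. With a=1..z=26, the number is 2·pos + 16.
Applying it to submit: s=19→54, u=21→58, b=2→20, m=13→42, i=9→34, t=20→56.

54 58 20 42 34 56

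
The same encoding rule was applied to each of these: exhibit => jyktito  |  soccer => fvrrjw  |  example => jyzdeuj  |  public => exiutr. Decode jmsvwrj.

e(4)→j(9) and x(23)→y(24) fit y≡9x+25 (mod 26); the inverse of 9 mod 26 is 3. Each letter's alphabet position (a=0..z=25) is mapped through 9·x+25 mod 26 — an affine cipher.
Undoing it on jmsvwrj: j(9)→3·(9−25)≡4=e; m(12)→3·(12−25)≡13=n; s(18)→3·(18−25)≡5=f; v(21)→3·(21−25)≡14=o; w(22)→3·(22−25)≡17=r; r(17)→3·(17−25)≡2=c; j(9)→3·(9−25)≡4=e (all mod 26).

enforce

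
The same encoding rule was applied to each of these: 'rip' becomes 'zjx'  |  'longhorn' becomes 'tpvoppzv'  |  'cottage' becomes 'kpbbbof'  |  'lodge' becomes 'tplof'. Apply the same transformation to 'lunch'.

tvvkp

The shift depends on letter class: consonant r→z is +8, but vowel i→j is +1. The rule splits by letter class: vowels +1, consonants +8.
On lunch: l(cons)+8=t, u(vowel)+1=v, n(cons)+8=v, c(cons)+8=k, h(cons)+8=p.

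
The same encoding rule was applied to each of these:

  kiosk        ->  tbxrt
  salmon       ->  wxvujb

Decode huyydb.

supply

The output letters match the input read backwards, each shifted +9: kiosk reversed is ksoik. Read the word backwards and shift each letter +9.
Decoding huyydb: shift back: h−9=y, u−9=l, y−9=p, y−9=p, d−9=u, b−9=s → ylppus; then reverse → supply.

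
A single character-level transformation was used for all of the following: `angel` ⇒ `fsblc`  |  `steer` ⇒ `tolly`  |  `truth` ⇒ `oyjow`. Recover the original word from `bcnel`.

glove

Treating letters as 0–25, the rule is x ↦ 21x + 5 (mod 26).
Undoing it on bcnel: b(1)→5·(1−5)≡6=g; c(2)→5·(2−5)≡11=l; n(13)→5·(13−5)≡14=o; e(4)→5·(4−5)≡21=v; l(11)→5·(11−5)≡4=e (all mod 26).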